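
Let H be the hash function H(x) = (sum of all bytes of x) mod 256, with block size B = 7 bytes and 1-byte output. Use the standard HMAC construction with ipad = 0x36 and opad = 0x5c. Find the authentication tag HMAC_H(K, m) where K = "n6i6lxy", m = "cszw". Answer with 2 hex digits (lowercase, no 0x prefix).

29

Key "n6i6lxy" = 6e 36 69 36 6c 78 79 is exactly B = 7 bytes: K' = 6e 36 69 36 6c 78 79.
K' ⊕ ipad = 58 00 5f 00 5a 4e 4f.  K' ⊕ opad = 32 6a 35 6a 30 24 25.
Inner input = (K'⊕ipad) ∥ m = 58 00 5f 00 5a 4e 4f ∥ 63 73 7a 77.
Inner hash: sum = 88+0+95+0+90+78+79+99+115+122+119 = 885; mod 256 = 117 → 75.
Outer input = (K'⊕opad) ∥ inner = 32 6a 35 6a 30 24 25 ∥ 75.
Outer hash (tag): sum = 50+106+53+106+48+36+37+117 = 553; mod 256 = 41 → 29.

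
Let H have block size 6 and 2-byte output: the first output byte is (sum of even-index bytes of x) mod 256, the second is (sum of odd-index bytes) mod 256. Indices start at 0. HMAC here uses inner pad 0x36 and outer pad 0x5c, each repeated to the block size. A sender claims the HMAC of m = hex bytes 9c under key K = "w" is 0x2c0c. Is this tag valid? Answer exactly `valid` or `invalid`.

Key "w" = 77 is 1 byte ≤ B = 6; zero-pad to 6 bytes: K' = 77 00 00 00 00 00.
K' ⊕ ipad = 41 36 36 36 36 36; K' ⊕ opad = 2b 5c 5c 5c 5c 5c.
Inner hash: even-index sum = 329 mod 256 = 73; odd-index sum = 162 mod 256 = 162 → 49 a2.
Outer hash (recomputed tag): even-index sum = 300 mod 256 = 44; odd-index sum = 438 mod 256 = 182 → 2c b6.
Recomputed tag = 2cb6; claimed = 2c0c → mismatch.

invalid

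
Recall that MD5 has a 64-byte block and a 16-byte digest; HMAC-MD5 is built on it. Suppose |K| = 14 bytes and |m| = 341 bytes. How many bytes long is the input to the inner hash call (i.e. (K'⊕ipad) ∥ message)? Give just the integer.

Key is 14 ≤ 64 bytes, zero-padded: |K'| = 64.
Inner input = (K'⊕ipad) ∥ m → 64 + 341 = 405 bytes.

405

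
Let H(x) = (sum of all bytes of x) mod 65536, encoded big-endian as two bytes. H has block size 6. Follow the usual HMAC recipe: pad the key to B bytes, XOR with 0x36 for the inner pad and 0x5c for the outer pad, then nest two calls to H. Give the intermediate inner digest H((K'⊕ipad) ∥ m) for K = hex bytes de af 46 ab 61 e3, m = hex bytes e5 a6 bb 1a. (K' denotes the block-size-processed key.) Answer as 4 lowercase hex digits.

Key hex bytes de af 46 ab 61 e3 is exactly B = 6 bytes: K' = de af 46 ab 61 e3.
K' ⊕ ipad = e8 99 70 9d 57 d5.
Inner input = e8 99 70 9d 57 d5 ∥ e5 a6 bb 1a.
Inner hash: sum = 232+153+112+157+87+213+229+166+187+26 = 1562 → 06 1a.

061a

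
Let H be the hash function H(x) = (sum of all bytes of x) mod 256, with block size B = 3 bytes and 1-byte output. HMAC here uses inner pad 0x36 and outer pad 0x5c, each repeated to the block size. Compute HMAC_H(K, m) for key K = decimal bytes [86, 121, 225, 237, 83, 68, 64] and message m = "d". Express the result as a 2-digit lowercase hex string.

Key decimal bytes [86, 121, 225, 237, 83, 68, 64] = 56 79 e1 ed 53 44 40 is 7 bytes > B = 3, so hash it first: H(key) = 74, then zero-pad to 3 bytes: K' = 74 00 00.
K' ⊕ ipad = 42 36 36.  K' ⊕ opad = 28 5c 5c.
Inner input = (K'⊕ipad) ∥ m = 42 36 36 ∥ 64.
Inner hash: sum = 66+54+54+100 = 274; mod 256 = 18 → 12.
Outer input = (K'⊕opad) ∥ inner = 28 5c 5c ∥ 12.
Outer hash (tag): sum = 40+92+92+18 = 242 → f2.

f2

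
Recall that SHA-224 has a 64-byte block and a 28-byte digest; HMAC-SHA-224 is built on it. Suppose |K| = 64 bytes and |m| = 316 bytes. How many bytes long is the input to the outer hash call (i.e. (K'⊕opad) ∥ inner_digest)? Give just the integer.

Key is 64 ≤ 64 bytes, zero-padded: |K'| = 64.
Outer input = (K'⊕opad) ∥ H(inner) → 64 + 28 = 92 bytes.

92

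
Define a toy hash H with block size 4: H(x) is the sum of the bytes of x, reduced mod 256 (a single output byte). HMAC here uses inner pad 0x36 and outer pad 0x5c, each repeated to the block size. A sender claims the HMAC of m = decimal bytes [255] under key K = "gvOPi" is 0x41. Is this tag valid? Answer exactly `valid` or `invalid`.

valid

Key "gvOPi" = 67 76 4f 50 69 is 5 bytes > B = 4, so hash it first: H(key) = e5, then zero-pad to 4 bytes: K' = e5 00 00 00.
K' ⊕ ipad = d3 36 36 36; K' ⊕ opad = b9 5c 5c 5c.
Inner hash: sum = 211+54+54+54+255 = 628; mod 256 = 116 → 74.
Outer hash (recomputed tag): sum = 185+92+92+92+116 = 577; mod 256 = 65 → 41.
Recomputed tag = 41; claimed = 41 → match.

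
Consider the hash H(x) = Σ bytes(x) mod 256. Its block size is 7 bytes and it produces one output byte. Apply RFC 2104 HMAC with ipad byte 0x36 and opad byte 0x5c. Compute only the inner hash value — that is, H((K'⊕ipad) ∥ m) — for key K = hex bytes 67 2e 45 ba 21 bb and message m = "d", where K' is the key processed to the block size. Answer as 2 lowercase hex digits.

Key hex bytes 67 2e 45 ba 21 bb is 6 bytes ≤ B = 7; zero-pad to 7 bytes: K' = 67 2e 45 ba 21 bb 00.
K' ⊕ ipad = 51 18 73 8c 17 8d 36.
Inner input = 51 18 73 8c 17 8d 36 ∥ 64.
Inner hash: sum = 81+24+115+140+23+141+54+100 = 678; mod 256 = 166 → a6.

a6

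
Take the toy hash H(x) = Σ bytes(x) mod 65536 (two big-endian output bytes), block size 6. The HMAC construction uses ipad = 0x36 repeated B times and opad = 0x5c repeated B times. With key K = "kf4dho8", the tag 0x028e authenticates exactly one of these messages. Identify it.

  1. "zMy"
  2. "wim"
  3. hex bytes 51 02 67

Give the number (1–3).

Key "kf4dho8" = 6b 66 34 64 68 6f 38 is 7 bytes > B = 6, so hash it first: H(key) = 02 78, then zero-pad to 6 bytes: K' = 02 78 00 00 00 00.
K' ⊕ ipad = 34 4e 36 36 36 36; K' ⊕ opad = 5e 24 5c 5c 5c 5c.
m1: inner = H(34 4e 36 36 36 36 7a 4d 79) = 02 9a; tag = H(5e 24 5c 5c 5c 5c 02 9a) = 028e ← matches
m2: inner = H(34 4e 36 36 36 36 77 69 6d) = 02 a7; tag = H(5e 24 5c 5c 5c 5c 02 a7) = 029b
m3: inner = H(34 4e 36 36 36 36 51 02 67) = 02 14; tag = H(5e 24 5c 5c 5c 5c 02 14) = 0208

1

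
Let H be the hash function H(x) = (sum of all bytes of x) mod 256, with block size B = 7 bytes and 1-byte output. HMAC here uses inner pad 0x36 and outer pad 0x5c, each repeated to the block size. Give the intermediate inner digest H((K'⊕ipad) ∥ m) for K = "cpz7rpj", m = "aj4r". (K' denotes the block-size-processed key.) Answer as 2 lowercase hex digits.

3f

Key "cpz7rpj" = 63 70 7a 37 72 70 6a is exactly B = 7 bytes: K' = 63 70 7a 37 72 70 6a.
K' ⊕ ipad = 55 46 4c 01 44 46 5c.
Inner input = 55 46 4c 01 44 46 5c ∥ 61 6a 34 72.
Inner hash: sum = 85+70+76+1+68+70+92+97+106+52+114 = 831; mod 256 = 63 → 3f.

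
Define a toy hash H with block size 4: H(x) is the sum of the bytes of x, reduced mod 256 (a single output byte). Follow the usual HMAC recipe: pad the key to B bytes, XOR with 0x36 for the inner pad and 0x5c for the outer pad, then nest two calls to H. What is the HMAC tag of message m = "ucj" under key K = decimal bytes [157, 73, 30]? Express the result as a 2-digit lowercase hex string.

Key decimal bytes [157, 73, 30] = 9d 49 1e is 3 bytes ≤ B = 4; zero-pad to 4 bytes: K' = 9d 49 1e 00.
K' ⊕ ipad = ab 7f 28 36.  K' ⊕ opad = c1 15 42 5c.
Inner input = (K'⊕ipad) ∥ m = ab 7f 28 36 ∥ 75 63 6a.
Inner hash: sum = 171+127+40+54+117+99+106 = 714; mod 256 = 202 → ca.
Outer input = (K'⊕opad) ∥ inner = c1 15 42 5c ∥ ca.
Outer hash (tag): sum = 193+21+66+92+202 = 574; mod 256 = 62 → 3e.

3e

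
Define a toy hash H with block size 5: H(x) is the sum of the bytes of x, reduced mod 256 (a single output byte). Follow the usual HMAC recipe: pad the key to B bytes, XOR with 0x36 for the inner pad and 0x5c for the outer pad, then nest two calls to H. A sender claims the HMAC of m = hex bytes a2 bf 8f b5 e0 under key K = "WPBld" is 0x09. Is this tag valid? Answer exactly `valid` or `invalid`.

Key "WPBld" = 57 50 42 6c 64 is exactly B = 5 bytes: K' = 57 50 42 6c 64.
K' ⊕ ipad = 61 66 74 5a 52; K' ⊕ opad = 0b 0c 1e 30 38.
Inner hash: sum = 97+102+116+90+82+162+191+143+181+224 = 1388; mod 256 = 108 → 6c.
Outer hash (recomputed tag): sum = 11+12+30+48+56+108 = 265; mod 256 = 9 → 09.
Recomputed tag = 09; claimed = 09 → match.

valid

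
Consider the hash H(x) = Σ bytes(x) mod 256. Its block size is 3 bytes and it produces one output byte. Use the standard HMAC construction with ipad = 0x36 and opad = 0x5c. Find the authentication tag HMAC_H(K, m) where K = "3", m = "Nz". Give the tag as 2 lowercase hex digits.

Key "3" = 33 is 1 byte ≤ B = 3; zero-pad to 3 bytes: K' = 33 00 00.
K' ⊕ ipad = 05 36 36.  K' ⊕ opad = 6f 5c 5c.
Inner input = (K'⊕ipad) ∥ m = 05 36 36 ∥ 4e 7a.
Inner hash: sum = 5+54+54+78+122 = 313; mod 256 = 57 → 39.
Outer input = (K'⊕opad) ∥ inner = 6f 5c 5c ∥ 39.
Outer hash (tag): sum = 111+92+92+57 = 352; mod 256 = 96 → 60.

60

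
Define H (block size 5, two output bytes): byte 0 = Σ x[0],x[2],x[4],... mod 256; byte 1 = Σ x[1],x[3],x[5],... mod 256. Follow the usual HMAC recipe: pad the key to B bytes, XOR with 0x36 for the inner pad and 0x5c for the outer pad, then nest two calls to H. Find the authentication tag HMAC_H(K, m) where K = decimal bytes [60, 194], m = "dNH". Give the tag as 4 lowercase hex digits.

Key decimal bytes [60, 194] = 3c c2 is 2 bytes ≤ B = 5; zero-pad to 5 bytes: K' = 3c c2 00 00 00.
K' ⊕ ipad = 0a f4 36 36 36.  K' ⊕ opad = 60 9e 5c 5c 5c.
Inner input = (K'⊕ipad) ∥ m = 0a f4 36 36 36 ∥ 64 4e 48.
Inner hash: even-index sum = 196 mod 256 = 196; odd-index sum = 470 mod 256 = 214 → c4 d6.
Outer input = (K'⊕opad) ∥ inner = 60 9e 5c 5c 5c ∥ c4 d6.
Outer hash (tag): even-index sum = 494 mod 256 = 238; odd-index sum = 446 mod 256 = 190 → ee be.

eebe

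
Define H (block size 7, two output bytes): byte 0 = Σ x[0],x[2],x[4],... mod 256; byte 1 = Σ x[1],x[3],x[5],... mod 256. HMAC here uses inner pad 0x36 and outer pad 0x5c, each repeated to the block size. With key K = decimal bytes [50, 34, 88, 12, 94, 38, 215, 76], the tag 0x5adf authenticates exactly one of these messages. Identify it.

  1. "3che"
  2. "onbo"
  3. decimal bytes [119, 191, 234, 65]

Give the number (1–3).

3

Key decimal bytes [50, 34, 88, 12, 94, 38, 215, 76] = 32 22 58 0c 5e 26 d7 4c is 8 bytes > B = 7, so hash it first: H(key) = bf a0, then zero-pad to 7 bytes: K' = bf a0 00 00 00 00 00.
K' ⊕ ipad = 89 96 36 36 36 36 36; K' ⊕ opad = e3 fc 5c 5c 5c 5c 5c.
m1: inner = H(89 96 36 36 36 36 36 33 63 68 65) = f3 9d; tag = H(e3 fc 5c 5c 5c 5c 5c f3 9d) = 94a7
m2: inner = H(89 96 36 36 36 36 36 6f 6e 62 6f) = 08 d3; tag = H(e3 fc 5c 5c 5c 5c 5c 08 d3) = cabc
m3: inner = H(89 96 36 36 36 36 36 77 bf ea 41) = 2b 63; tag = H(e3 fc 5c 5c 5c 5c 5c 2b 63) = 5adf ← matches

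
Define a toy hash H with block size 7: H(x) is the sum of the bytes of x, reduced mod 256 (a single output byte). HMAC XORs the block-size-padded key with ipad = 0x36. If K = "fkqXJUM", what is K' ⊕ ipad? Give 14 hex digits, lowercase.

505d476e7c637b

Key "fkqXJUM" = 66 6b 71 58 4a 55 4d is exactly B = 7 bytes: K' = 66 6b 71 58 4a 55 4d.
XOR each byte with 0x36: 66⊕36=50, 6b⊕36=5d, 71⊕36=47, 58⊕36=6e, 4a⊕36=7c, 55⊕36=63, 4d⊕36=7b.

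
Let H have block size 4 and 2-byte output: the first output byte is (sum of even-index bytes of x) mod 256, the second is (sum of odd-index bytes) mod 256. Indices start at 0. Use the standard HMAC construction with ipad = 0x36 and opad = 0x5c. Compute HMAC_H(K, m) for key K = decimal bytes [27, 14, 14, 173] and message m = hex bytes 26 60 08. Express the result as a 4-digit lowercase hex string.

2c76

Key decimal bytes [27, 14, 14, 173] = 1b 0e 0e ad is exactly B = 4 bytes: K' = 1b 0e 0e ad.
K' ⊕ ipad = 2d 38 38 9b.  K' ⊕ opad = 47 52 52 f1.
Inner input = (K'⊕ipad) ∥ m = 2d 38 38 9b ∥ 26 60 08.
Inner hash: even-index sum = 147 mod 256 = 147; odd-index sum = 307 mod 256 = 51 → 93 33.
Outer input = (K'⊕opad) ∥ inner = 47 52 52 f1 ∥ 93 33.
Outer hash (tag): even-index sum = 300 mod 256 = 44; odd-index sum = 374 mod 256 = 118 → 2c 76.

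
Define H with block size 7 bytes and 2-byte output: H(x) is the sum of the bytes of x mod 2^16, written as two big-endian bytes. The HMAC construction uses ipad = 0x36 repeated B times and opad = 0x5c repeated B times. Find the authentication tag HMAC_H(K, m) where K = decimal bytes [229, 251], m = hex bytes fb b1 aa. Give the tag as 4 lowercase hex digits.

0335

Key decimal bytes [229, 251] = e5 fb is 2 bytes ≤ B = 7; zero-pad to 7 bytes: K' = e5 fb 00 00 00 00 00.
K' ⊕ ipad = d3 cd 36 36 36 36 36.  K' ⊕ opad = b9 a7 5c 5c 5c 5c 5c.
Inner input = (K'⊕ipad) ∥ m = d3 cd 36 36 36 36 36 ∥ fb b1 aa.
Inner hash: sum = 211+205+54+54+54+54+54+251+177+170 = 1284 → 05 04.
Outer input = (K'⊕opad) ∥ inner = b9 a7 5c 5c 5c 5c 5c ∥ 05 04.
Outer hash (tag): sum = 185+167+92+92+92+92+92+5+4 = 821 → 03 35.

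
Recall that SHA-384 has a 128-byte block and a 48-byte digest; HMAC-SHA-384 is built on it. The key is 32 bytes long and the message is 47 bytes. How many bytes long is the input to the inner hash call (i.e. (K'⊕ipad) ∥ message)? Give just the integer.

Key is 32 ≤ 128 bytes, zero-padded: |K'| = 128.
Inner input = (K'⊕ipad) ∥ m → 128 + 47 = 175 bytes.

175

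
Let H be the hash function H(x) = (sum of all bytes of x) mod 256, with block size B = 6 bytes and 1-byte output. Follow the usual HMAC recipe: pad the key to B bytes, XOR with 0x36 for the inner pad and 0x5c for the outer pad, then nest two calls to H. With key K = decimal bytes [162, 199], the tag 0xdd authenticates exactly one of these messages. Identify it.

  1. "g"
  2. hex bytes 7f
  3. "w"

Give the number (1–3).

3

Key decimal bytes [162, 199] = a2 c7 is 2 bytes ≤ B = 6; zero-pad to 6 bytes: K' = a2 c7 00 00 00 00.
K' ⊕ ipad = 94 f1 36 36 36 36; K' ⊕ opad = fe 9b 5c 5c 5c 5c.
m1: inner = H(94 f1 36 36 36 36 67) = c4; tag = H(fe 9b 5c 5c 5c 5c c4) = cd
m2: inner = H(94 f1 36 36 36 36 7f) = dc; tag = H(fe 9b 5c 5c 5c 5c dc) = e5
m3: inner = H(94 f1 36 36 36 36 77) = d4; tag = H(fe 9b 5c 5c 5c 5c d4) = dd ← matches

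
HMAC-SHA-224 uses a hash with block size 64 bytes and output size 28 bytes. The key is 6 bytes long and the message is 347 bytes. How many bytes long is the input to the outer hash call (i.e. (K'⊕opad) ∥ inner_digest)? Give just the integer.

Key is 6 ≤ 64 bytes, zero-padded: |K'| = 64.
Outer input = (K'⊕opad) ∥ H(inner) → 64 + 28 = 92 bytes.

92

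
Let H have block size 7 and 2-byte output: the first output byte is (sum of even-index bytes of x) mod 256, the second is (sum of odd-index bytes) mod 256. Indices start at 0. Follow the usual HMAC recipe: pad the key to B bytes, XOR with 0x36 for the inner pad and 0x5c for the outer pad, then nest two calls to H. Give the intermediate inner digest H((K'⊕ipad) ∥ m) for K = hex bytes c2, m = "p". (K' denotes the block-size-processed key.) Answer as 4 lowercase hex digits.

9612

Key hex bytes c2 is 1 byte ≤ B = 7; zero-pad to 7 bytes: K' = c2 00 00 00 00 00 00.
K' ⊕ ipad = f4 36 36 36 36 36 36.
Inner input = f4 36 36 36 36 36 36 ∥ 70.
Inner hash: even-index sum = 406 mod 256 = 150; odd-index sum = 274 mod 256 = 18 → 96 12.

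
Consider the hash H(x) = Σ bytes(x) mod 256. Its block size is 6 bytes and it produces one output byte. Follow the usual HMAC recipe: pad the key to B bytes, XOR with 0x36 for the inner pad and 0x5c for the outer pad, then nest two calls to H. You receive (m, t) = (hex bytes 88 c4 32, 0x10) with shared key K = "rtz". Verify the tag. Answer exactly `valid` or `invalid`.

Key "rtz" = 72 74 7a is 3 bytes ≤ B = 6; zero-pad to 6 bytes: K' = 72 74 7a 00 00 00.
K' ⊕ ipad = 44 42 4c 36 36 36; K' ⊕ opad = 2e 28 26 5c 5c 5c.
Inner hash: sum = 68+66+76+54+54+54+136+196+50 = 754; mod 256 = 242 → f2.
Outer hash (recomputed tag): sum = 46+40+38+92+92+92+242 = 642; mod 256 = 130 → 82.
Recomputed tag = 82; claimed = 10 → mismatch.

invalid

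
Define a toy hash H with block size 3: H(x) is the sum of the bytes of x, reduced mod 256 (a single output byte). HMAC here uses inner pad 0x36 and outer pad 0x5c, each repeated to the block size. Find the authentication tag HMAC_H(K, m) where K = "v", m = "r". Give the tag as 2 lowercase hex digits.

Key "v" = 76 is 1 byte ≤ B = 3; zero-pad to 3 bytes: K' = 76 00 00.
K' ⊕ ipad = 40 36 36.  K' ⊕ opad = 2a 5c 5c.
Inner input = (K'⊕ipad) ∥ m = 40 36 36 ∥ 72.
Inner hash: sum = 64+54+54+114 = 286; mod 256 = 30 → 1e.
Outer input = (K'⊕opad) ∥ inner = 2a 5c 5c ∥ 1e.
Outer hash (tag): sum = 42+92+92+30 = 256; mod 256 = 0 → 00.

00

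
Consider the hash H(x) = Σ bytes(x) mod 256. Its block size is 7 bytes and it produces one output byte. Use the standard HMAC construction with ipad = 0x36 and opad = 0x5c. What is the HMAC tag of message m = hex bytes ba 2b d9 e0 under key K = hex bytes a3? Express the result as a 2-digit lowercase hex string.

9e

Key hex bytes a3 is 1 byte ≤ B = 7; zero-pad to 7 bytes: K' = a3 00 00 00 00 00 00.
K' ⊕ ipad = 95 36 36 36 36 36 36.  K' ⊕ opad = ff 5c 5c 5c 5c 5c 5c.
Inner input = (K'⊕ipad) ∥ m = 95 36 36 36 36 36 36 ∥ ba 2b d9 e0.
Inner hash: sum = 149+54+54+54+54+54+54+186+43+217+224 = 1143; mod 256 = 119 → 77.
Outer input = (K'⊕opad) ∥ inner = ff 5c 5c 5c 5c 5c 5c ∥ 77.
Outer hash (tag): sum = 255+92+92+92+92+92+92+119 = 926; mod 256 = 158 → 9e.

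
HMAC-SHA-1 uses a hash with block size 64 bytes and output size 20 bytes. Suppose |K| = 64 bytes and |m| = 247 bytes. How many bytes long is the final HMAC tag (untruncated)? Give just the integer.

20

The tag is one SHA-1 digest: 20 bytes.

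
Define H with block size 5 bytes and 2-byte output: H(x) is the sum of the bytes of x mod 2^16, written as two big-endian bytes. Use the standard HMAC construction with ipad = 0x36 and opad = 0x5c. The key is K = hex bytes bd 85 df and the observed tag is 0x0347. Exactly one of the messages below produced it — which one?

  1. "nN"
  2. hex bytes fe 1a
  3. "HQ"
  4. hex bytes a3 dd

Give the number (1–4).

Key hex bytes bd 85 df is 3 bytes ≤ B = 5; zero-pad to 5 bytes: K' = bd 85 df 00 00.
K' ⊕ ipad = 8b b3 e9 36 36; K' ⊕ opad = e1 d9 83 5c 5c.
m1: inner = H(8b b3 e9 36 36 6e 4e) = 03 4f; tag = H(e1 d9 83 5c 5c 03 4f) = 0347 ← matches
m2: inner = H(8b b3 e9 36 36 fe 1a) = 03 ab; tag = H(e1 d9 83 5c 5c 03 ab) = 03a3
m3: inner = H(8b b3 e9 36 36 48 51) = 03 2c; tag = H(e1 d9 83 5c 5c 03 2c) = 0324
m4: inner = H(8b b3 e9 36 36 a3 dd) = 04 13; tag = H(e1 d9 83 5c 5c 04 13) = 030c

1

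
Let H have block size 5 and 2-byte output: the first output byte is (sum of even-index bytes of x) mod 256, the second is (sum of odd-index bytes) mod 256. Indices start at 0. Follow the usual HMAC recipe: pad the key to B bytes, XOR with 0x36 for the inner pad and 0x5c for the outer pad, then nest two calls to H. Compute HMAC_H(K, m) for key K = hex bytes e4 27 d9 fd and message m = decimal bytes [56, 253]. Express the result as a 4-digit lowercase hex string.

Key hex bytes e4 27 d9 fd is 4 bytes ≤ B = 5; zero-pad to 5 bytes: K' = e4 27 d9 fd 00.
K' ⊕ ipad = d2 11 ef cb 36.  K' ⊕ opad = b8 7b 85 a1 5c.
Inner input = (K'⊕ipad) ∥ m = d2 11 ef cb 36 ∥ 38 fd.
Inner hash: even-index sum = 756 mod 256 = 244; odd-index sum = 276 mod 256 = 20 → f4 14.
Outer input = (K'⊕opad) ∥ inner = b8 7b 85 a1 5c ∥ f4 14.
Outer hash (tag): even-index sum = 429 mod 256 = 173; odd-index sum = 528 mod 256 = 16 → ad 10.

ad10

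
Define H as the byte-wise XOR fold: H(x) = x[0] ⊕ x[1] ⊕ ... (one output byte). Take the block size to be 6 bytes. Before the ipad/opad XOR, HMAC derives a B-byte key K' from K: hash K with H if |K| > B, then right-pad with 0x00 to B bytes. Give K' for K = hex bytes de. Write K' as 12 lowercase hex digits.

Key hex bytes de is 1 byte ≤ B = 6; zero-pad to 6 bytes: K' = de 00 00 00 00 00.

de0000000000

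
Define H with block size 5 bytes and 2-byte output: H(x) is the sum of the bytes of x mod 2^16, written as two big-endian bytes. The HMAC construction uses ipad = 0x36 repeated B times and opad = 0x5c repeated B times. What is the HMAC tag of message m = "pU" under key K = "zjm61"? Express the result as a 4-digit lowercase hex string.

Key "zjm61" = 7a 6a 6d 36 31 is exactly B = 5 bytes: K' = 7a 6a 6d 36 31.
K' ⊕ ipad = 4c 5c 5b 00 07.  K' ⊕ opad = 26 36 31 6a 6d.
Inner input = (K'⊕ipad) ∥ m = 4c 5c 5b 00 07 ∥ 70 55.
Inner hash: sum = 76+92+91+0+7+112+85 = 463 → 01 cf.
Outer input = (K'⊕opad) ∥ inner = 26 36 31 6a 6d ∥ 01 cf.
Outer hash (tag): sum = 38+54+49+106+109+1+207 = 564 → 02 34.

0234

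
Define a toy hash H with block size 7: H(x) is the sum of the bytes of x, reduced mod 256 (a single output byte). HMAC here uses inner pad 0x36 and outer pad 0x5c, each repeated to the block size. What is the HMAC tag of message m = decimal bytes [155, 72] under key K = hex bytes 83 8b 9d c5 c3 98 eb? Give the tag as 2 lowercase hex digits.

Key hex bytes 83 8b 9d c5 c3 98 eb is exactly B = 7 bytes: K' = 83 8b 9d c5 c3 98 eb.
K' ⊕ ipad = b5 bd ab f3 f5 ae dd.  K' ⊕ opad = df d7 c1 99 9f c4 b7.
Inner input = (K'⊕ipad) ∥ m = b5 bd ab f3 f5 ae dd ∥ 9b 48.
Inner hash: sum = 181+189+171+243+245+174+221+155+72 = 1651; mod 256 = 115 → 73.
Outer input = (K'⊕opad) ∥ inner = df d7 c1 99 9f c4 b7 ∥ 73.
Outer hash (tag): sum = 223+215+193+153+159+196+183+115 = 1437; mod 256 = 157 → 9d.

9d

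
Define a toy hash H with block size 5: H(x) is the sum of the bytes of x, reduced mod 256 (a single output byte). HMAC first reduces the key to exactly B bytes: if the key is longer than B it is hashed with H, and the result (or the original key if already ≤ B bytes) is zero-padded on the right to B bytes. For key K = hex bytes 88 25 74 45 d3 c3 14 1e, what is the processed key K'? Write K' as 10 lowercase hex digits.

|K| = 8 > B = 5, so first hash the key.
H(K): sum = 136+37+116+69+211+195+20+30 = 814; mod 256 = 46 → 2e.
Zero-pad H(K) = 2e to 5 bytes: K' = 2e 00 00 00 00.

2e00000000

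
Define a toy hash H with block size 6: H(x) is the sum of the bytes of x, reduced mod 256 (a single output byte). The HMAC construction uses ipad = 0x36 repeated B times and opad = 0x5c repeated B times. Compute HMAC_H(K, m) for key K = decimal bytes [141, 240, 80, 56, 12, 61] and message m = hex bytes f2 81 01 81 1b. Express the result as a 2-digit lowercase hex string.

Key decimal bytes [141, 240, 80, 56, 12, 61] = 8d f0 50 38 0c 3d is exactly B = 6 bytes: K' = 8d f0 50 38 0c 3d.
K' ⊕ ipad = bb c6 66 0e 3a 0b.  K' ⊕ opad = d1 ac 0c 64 50 61.
Inner input = (K'⊕ipad) ∥ m = bb c6 66 0e 3a 0b ∥ f2 81 01 81 1b.
Inner hash: sum = 187+198+102+14+58+11+242+129+1+129+27 = 1098; mod 256 = 74 → 4a.
Outer input = (K'⊕opad) ∥ inner = d1 ac 0c 64 50 61 ∥ 4a.
Outer hash (tag): sum = 209+172+12+100+80+97+74 = 744; mod 256 = 232 → e8.

e8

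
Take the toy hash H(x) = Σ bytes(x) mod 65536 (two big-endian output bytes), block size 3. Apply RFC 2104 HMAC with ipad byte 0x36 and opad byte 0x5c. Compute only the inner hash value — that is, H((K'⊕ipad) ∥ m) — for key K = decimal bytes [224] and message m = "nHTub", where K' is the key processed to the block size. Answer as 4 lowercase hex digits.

0323

Key decimal bytes [224] = e0 is 1 byte ≤ B = 3; zero-pad to 3 bytes: K' = e0 00 00.
K' ⊕ ipad = d6 36 36.
Inner input = d6 36 36 ∥ 6e 48 54 75 62.
Inner hash: sum = 214+54+54+110+72+84+117+98 = 803 → 03 23.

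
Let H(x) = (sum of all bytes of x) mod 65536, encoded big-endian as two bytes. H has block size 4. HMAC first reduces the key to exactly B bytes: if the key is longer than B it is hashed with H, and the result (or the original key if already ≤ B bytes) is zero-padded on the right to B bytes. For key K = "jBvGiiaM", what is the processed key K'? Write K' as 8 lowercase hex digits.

02e90000

|K| = 8 > B = 4, so first hash the key.
H(K): sum = 106+66+118+71+105+105+97+77 = 745 → 02 e9.
Zero-pad H(K) = 02 e9 to 4 bytes: K' = 02 e9 00 00.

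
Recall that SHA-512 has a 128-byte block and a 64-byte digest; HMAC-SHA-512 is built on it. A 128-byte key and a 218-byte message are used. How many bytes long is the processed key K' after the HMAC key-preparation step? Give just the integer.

128

Key is 128 ≤ 128 bytes, zero-padded: |K'| = 128.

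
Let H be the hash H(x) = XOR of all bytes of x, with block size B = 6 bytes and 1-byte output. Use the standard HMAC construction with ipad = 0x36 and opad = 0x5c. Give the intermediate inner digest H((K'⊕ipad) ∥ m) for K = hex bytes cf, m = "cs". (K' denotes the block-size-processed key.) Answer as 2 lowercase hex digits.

df

Key hex bytes cf is 1 byte ≤ B = 6; zero-pad to 6 bytes: K' = cf 00 00 00 00 00.
K' ⊕ ipad = f9 36 36 36 36 36.
Inner input = f9 36 36 36 36 36 ∥ 63 73.
Inner hash: XOR f9⊕36⊕36⊕36⊕36⊕36⊕63⊕73 = df.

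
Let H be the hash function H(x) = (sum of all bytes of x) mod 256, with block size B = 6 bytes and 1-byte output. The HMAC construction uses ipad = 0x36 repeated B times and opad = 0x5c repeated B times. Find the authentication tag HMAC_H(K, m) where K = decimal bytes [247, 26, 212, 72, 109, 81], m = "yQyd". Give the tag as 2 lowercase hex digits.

81

Key decimal bytes [247, 26, 212, 72, 109, 81] = f7 1a d4 48 6d 51 is exactly B = 6 bytes: K' = f7 1a d4 48 6d 51.
K' ⊕ ipad = c1 2c e2 7e 5b 67.  K' ⊕ opad = ab 46 88 14 31 0d.
Inner input = (K'⊕ipad) ∥ m = c1 2c e2 7e 5b 67 ∥ 79 51 79 64.
Inner hash: sum = 193+44+226+126+91+103+121+81+121+100 = 1206; mod 256 = 182 → b6.
Outer input = (K'⊕opad) ∥ inner = ab 46 88 14 31 0d ∥ b6.
Outer hash (tag): sum = 171+70+136+20+49+13+182 = 641; mod 256 = 129 → 81.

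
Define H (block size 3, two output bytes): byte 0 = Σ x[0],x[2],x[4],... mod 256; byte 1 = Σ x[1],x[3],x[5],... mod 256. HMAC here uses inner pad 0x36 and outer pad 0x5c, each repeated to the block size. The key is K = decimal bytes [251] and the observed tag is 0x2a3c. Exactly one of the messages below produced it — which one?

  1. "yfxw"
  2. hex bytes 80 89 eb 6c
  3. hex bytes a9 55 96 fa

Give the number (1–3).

1

Key decimal bytes [251] = fb is 1 byte ≤ B = 3; zero-pad to 3 bytes: K' = fb 00 00.
K' ⊕ ipad = cd 36 36; K' ⊕ opad = a7 5c 5c.
m1: inner = H(cd 36 36 79 66 78 77) = e0 27; tag = H(a7 5c 5c e0 27) = 2a3c ← matches
m2: inner = H(cd 36 36 80 89 eb 6c) = f8 a1; tag = H(a7 5c 5c f8 a1) = a454
m3: inner = H(cd 36 36 a9 55 96 fa) = 52 75; tag = H(a7 5c 5c 52 75) = 78ae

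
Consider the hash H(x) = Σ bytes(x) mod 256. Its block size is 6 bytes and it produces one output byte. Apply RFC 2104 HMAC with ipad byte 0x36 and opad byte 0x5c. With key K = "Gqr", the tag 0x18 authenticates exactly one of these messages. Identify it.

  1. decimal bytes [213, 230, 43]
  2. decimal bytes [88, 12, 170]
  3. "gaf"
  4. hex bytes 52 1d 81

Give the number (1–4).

4

Key "Gqr" = 47 71 72 is 3 bytes ≤ B = 6; zero-pad to 6 bytes: K' = 47 71 72 00 00 00.
K' ⊕ ipad = 71 47 44 36 36 36; K' ⊕ opad = 1b 2d 2e 5c 5c 5c.
m1: inner = H(71 47 44 36 36 36 d5 e6 2b) = 84; tag = H(1b 2d 2e 5c 5c 5c 84) = 0e
m2: inner = H(71 47 44 36 36 36 58 0c aa) = ac; tag = H(1b 2d 2e 5c 5c 5c ac) = 36
m3: inner = H(71 47 44 36 36 36 67 61 66) = cc; tag = H(1b 2d 2e 5c 5c 5c cc) = 56
m4: inner = H(71 47 44 36 36 36 52 1d 81) = 8e; tag = H(1b 2d 2e 5c 5c 5c 8e) = 18 ← matches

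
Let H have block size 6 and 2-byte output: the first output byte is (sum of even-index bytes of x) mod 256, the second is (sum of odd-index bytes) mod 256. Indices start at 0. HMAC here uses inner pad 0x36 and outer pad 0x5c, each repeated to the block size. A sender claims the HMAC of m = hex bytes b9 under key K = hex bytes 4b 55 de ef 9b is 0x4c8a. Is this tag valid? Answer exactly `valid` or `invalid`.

Key hex bytes 4b 55 de ef 9b is 5 bytes ≤ B = 6; zero-pad to 6 bytes: K' = 4b 55 de ef 9b 00.
K' ⊕ ipad = 7d 63 e8 d9 ad 36; K' ⊕ opad = 17 09 82 b3 c7 5c.
Inner hash: even-index sum = 715 mod 256 = 203; odd-index sum = 370 mod 256 = 114 → cb 72.
Outer hash (recomputed tag): even-index sum = 555 mod 256 = 43; odd-index sum = 394 mod 256 = 138 → 2b 8a.
Recomputed tag = 2b8a; claimed = 4c8a → mismatch.

invalid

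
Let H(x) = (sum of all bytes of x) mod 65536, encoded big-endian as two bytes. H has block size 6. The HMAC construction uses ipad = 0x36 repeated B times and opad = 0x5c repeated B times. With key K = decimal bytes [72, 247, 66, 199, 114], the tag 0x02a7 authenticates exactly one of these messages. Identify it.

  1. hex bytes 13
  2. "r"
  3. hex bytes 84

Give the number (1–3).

Key decimal bytes [72, 247, 66, 199, 114] = 48 f7 42 c7 72 is 5 bytes ≤ B = 6; zero-pad to 6 bytes: K' = 48 f7 42 c7 72 00.
K' ⊕ ipad = 7e c1 74 f1 44 36; K' ⊕ opad = 14 ab 1e 9b 2e 5c.
m1: inner = H(7e c1 74 f1 44 36 13) = 03 31; tag = H(14 ab 1e 9b 2e 5c 03 31) = 0236
m2: inner = H(7e c1 74 f1 44 36 72) = 03 90; tag = H(14 ab 1e 9b 2e 5c 03 90) = 0295
m3: inner = H(7e c1 74 f1 44 36 84) = 03 a2; tag = H(14 ab 1e 9b 2e 5c 03 a2) = 02a7 ← matches

3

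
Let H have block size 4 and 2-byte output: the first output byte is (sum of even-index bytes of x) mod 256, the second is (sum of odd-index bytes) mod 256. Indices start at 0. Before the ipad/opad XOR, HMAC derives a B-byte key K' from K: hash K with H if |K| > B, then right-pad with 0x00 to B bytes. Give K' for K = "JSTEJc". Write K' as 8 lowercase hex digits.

e8fb0000

|K| = 6 > B = 4, so first hash the key.
H(K): even-index sum = 232 mod 256 = 232; odd-index sum = 251 mod 256 = 251 → e8 fb.
Zero-pad H(K) = e8 fb to 4 bytes: K' = e8 fb 00 00.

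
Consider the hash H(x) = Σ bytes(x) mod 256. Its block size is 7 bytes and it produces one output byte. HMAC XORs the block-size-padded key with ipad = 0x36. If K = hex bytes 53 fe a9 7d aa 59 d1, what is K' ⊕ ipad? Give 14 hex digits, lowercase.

Key hex bytes 53 fe a9 7d aa 59 d1 is exactly B = 7 bytes: K' = 53 fe a9 7d aa 59 d1.
XOR each byte with 0x36: 53⊕36=65, fe⊕36=c8, a9⊕36=9f, 7d⊕36=4b, aa⊕36=9c, 59⊕36=6f, d1⊕36=e7.

65c89f4b9c6fe7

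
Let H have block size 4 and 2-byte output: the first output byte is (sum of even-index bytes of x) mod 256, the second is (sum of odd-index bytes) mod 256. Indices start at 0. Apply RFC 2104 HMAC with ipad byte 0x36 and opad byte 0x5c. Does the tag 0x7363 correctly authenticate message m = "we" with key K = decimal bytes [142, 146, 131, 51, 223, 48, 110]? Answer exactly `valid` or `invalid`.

valid

Key decimal bytes [142, 146, 131, 51, 223, 48, 110] = 8e 92 83 33 df 30 6e is 7 bytes > B = 4, so hash it first: H(key) = 5e f5, then zero-pad to 4 bytes: K' = 5e f5 00 00.
K' ⊕ ipad = 68 c3 36 36; K' ⊕ opad = 02 a9 5c 5c.
Inner hash: even-index sum = 277 mod 256 = 21; odd-index sum = 350 mod 256 = 94 → 15 5e.
Outer hash (recomputed tag): even-index sum = 115 mod 256 = 115; odd-index sum = 355 mod 256 = 99 → 73 63.
Recomputed tag = 7363; claimed = 7363 → match.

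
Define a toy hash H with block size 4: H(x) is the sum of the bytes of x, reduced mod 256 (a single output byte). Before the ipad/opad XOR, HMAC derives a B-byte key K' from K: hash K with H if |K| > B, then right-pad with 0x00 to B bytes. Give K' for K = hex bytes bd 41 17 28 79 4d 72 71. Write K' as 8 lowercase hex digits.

|K| = 8 > B = 4, so first hash the key.
H(K): sum = 189+65+23+40+121+77+114+113 = 742; mod 256 = 230 → e6.
Zero-pad H(K) = e6 to 4 bytes: K' = e6 00 00 00.

e6000000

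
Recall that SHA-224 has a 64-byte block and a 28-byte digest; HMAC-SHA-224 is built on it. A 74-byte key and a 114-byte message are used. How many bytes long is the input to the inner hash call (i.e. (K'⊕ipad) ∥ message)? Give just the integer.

Key is 74 > 64 bytes, so it is hashed to 28 bytes then zero-padded to 64: |K'| = 64.
Inner input = (K'⊕ipad) ∥ m → 64 + 114 = 178 bytes.

178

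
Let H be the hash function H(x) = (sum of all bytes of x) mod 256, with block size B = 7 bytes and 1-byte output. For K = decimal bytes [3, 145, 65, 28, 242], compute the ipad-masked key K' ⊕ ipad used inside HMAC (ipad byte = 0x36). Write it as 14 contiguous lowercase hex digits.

Key decimal bytes [3, 145, 65, 28, 242] = 03 91 41 1c f2 is 5 bytes ≤ B = 7; zero-pad to 7 bytes: K' = 03 91 41 1c f2 00 00.
XOR each byte with 0x36: 03⊕36=35, 91⊕36=a7, 41⊕36=77, 1c⊕36=2a, f2⊕36=c4, 00⊕36=36, 00⊕36=36.

35a7772ac43636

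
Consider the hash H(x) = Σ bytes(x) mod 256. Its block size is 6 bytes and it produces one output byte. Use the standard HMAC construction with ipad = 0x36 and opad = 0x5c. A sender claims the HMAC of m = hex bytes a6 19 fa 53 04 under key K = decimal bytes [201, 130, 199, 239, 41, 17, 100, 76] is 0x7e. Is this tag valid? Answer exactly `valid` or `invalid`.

valid

Key decimal bytes [201, 130, 199, 239, 41, 17, 100, 76] = c9 82 c7 ef 29 11 64 4c is 8 bytes > B = 6, so hash it first: H(key) = eb, then zero-pad to 6 bytes: K' = eb 00 00 00 00 00.
K' ⊕ ipad = dd 36 36 36 36 36; K' ⊕ opad = b7 5c 5c 5c 5c 5c.
Inner hash: sum = 221+54+54+54+54+54+166+25+250+83+4 = 1019; mod 256 = 251 → fb.
Outer hash (recomputed tag): sum = 183+92+92+92+92+92+251 = 894; mod 256 = 126 → 7e.
Recomputed tag = 7e; claimed = 7e → match.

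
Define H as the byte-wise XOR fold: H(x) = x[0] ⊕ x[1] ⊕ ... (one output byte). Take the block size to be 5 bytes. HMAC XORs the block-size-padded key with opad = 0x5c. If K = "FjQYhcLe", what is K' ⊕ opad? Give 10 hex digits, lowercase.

5a5c5c5c5c

Key "FjQYhcLe" = 46 6a 51 59 68 63 4c 65 is 8 bytes > B = 5, so hash it first: H(key) = 06, then zero-pad to 5 bytes: K' = 06 00 00 00 00.
XOR each byte with 0x5c: 06⊕5c=5a, 00⊕5c=5c, 00⊕5c=5c, 00⊕5c=5c, 00⊕5c=5c.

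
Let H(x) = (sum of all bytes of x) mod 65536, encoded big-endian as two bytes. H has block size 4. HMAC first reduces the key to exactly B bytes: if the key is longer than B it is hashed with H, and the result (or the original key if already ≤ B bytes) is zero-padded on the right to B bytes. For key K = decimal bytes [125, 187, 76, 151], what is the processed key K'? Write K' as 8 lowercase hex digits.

7dbb4c97

Key decimal bytes [125, 187, 76, 151] = 7d bb 4c 97 is exactly B = 4 bytes: K' = 7d bb 4c 97.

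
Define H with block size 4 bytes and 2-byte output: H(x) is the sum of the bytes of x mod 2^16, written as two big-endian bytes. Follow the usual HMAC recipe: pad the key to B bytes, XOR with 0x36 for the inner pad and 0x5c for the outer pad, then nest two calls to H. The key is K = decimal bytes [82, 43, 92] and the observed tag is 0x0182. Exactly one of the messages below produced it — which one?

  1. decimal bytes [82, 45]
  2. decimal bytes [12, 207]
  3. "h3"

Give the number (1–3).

Key decimal bytes [82, 43, 92] = 52 2b 5c is 3 bytes ≤ B = 4; zero-pad to 4 bytes: K' = 52 2b 5c 00.
K' ⊕ ipad = 64 1d 6a 36; K' ⊕ opad = 0e 77 00 5c.
m1: inner = H(64 1d 6a 36 52 2d) = 01 a0; tag = H(0e 77 00 5c 01 a0) = 0182 ← matches
m2: inner = H(64 1d 6a 36 0c cf) = 01 fc; tag = H(0e 77 00 5c 01 fc) = 01de
m3: inner = H(64 1d 6a 36 68 33) = 01 bc; tag = H(0e 77 00 5c 01 bc) = 019e

1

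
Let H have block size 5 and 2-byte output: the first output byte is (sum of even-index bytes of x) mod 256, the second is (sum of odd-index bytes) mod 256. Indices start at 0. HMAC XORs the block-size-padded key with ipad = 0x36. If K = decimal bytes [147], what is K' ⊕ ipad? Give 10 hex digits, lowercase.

Key decimal bytes [147] = 93 is 1 byte ≤ B = 5; zero-pad to 5 bytes: K' = 93 00 00 00 00.
XOR each byte with 0x36: 93⊕36=a5, 00⊕36=36, 00⊕36=36, 00⊕36=36, 00⊕36=36.

a536363636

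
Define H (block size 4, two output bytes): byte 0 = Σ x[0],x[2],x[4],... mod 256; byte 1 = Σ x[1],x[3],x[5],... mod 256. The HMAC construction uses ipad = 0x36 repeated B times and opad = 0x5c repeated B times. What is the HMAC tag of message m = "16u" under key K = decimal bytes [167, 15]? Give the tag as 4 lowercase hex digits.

c454

Key decimal bytes [167, 15] = a7 0f is 2 bytes ≤ B = 4; zero-pad to 4 bytes: K' = a7 0f 00 00.
K' ⊕ ipad = 91 39 36 36.  K' ⊕ opad = fb 53 5c 5c.
Inner input = (K'⊕ipad) ∥ m = 91 39 36 36 ∥ 31 36 75.
Inner hash: even-index sum = 365 mod 256 = 109; odd-index sum = 165 mod 256 = 165 → 6d a5.
Outer input = (K'⊕opad) ∥ inner = fb 53 5c 5c ∥ 6d a5.
Outer hash (tag): even-index sum = 452 mod 256 = 196; odd-index sum = 340 mod 256 = 84 → c4 54.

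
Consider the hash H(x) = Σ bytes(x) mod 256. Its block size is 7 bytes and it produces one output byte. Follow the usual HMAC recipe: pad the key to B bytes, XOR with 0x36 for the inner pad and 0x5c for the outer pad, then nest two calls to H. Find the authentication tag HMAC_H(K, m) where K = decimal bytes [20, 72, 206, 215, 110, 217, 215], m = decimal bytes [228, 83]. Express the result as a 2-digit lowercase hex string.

93

Key decimal bytes [20, 72, 206, 215, 110, 217, 215] = 14 48 ce d7 6e d9 d7 is exactly B = 7 bytes: K' = 14 48 ce d7 6e d9 d7.
K' ⊕ ipad = 22 7e f8 e1 58 ef e1.  K' ⊕ opad = 48 14 92 8b 32 85 8b.
Inner input = (K'⊕ipad) ∥ m = 22 7e f8 e1 58 ef e1 ∥ e4 53.
Inner hash: sum = 34+126+248+225+88+239+225+228+83 = 1496; mod 256 = 216 → d8.
Outer input = (K'⊕opad) ∥ inner = 48 14 92 8b 32 85 8b ∥ d8.
Outer hash (tag): sum = 72+20+146+139+50+133+139+216 = 915; mod 256 = 147 → 93.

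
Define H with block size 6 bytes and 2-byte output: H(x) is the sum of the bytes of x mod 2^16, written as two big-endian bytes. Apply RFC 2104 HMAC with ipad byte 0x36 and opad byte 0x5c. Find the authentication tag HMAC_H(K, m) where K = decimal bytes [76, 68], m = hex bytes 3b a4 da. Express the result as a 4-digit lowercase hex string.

Key decimal bytes [76, 68] = 4c 44 is 2 bytes ≤ B = 6; zero-pad to 6 bytes: K' = 4c 44 00 00 00 00.
K' ⊕ ipad = 7a 72 36 36 36 36.  K' ⊕ opad = 10 18 5c 5c 5c 5c.
Inner input = (K'⊕ipad) ∥ m = 7a 72 36 36 36 36 ∥ 3b a4 da.
Inner hash: sum = 122+114+54+54+54+54+59+164+218 = 893 → 03 7d.
Outer input = (K'⊕opad) ∥ inner = 10 18 5c 5c 5c 5c ∥ 03 7d.
Outer hash (tag): sum = 16+24+92+92+92+92+3+125 = 536 → 02 18.

0218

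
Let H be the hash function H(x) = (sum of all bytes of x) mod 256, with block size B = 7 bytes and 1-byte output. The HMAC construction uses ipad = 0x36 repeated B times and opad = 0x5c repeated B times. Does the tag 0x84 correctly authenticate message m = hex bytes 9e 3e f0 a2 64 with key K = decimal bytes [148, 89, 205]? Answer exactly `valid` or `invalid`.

valid

Key decimal bytes [148, 89, 205] = 94 59 cd is 3 bytes ≤ B = 7; zero-pad to 7 bytes: K' = 94 59 cd 00 00 00 00.
K' ⊕ ipad = a2 6f fb 36 36 36 36; K' ⊕ opad = c8 05 91 5c 5c 5c 5c.
Inner hash: sum = 162+111+251+54+54+54+54+158+62+240+162+100 = 1462; mod 256 = 182 → b6.
Outer hash (recomputed tag): sum = 200+5+145+92+92+92+92+182 = 900; mod 256 = 132 → 84.
Recomputed tag = 84; claimed = 84 → match.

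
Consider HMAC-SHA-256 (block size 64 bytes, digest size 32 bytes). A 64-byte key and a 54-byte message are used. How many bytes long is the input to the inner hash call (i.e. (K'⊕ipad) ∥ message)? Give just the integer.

118

Key is 64 ≤ 64 bytes, zero-padded: |K'| = 64.
Inner input = (K'⊕ipad) ∥ m → 64 + 54 = 118 bytes.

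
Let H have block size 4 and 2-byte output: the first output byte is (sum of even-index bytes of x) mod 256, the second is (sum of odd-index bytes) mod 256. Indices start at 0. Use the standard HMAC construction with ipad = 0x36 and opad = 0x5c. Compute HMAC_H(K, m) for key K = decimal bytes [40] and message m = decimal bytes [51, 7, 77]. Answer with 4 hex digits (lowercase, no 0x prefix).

Key decimal bytes [40] = 28 is 1 byte ≤ B = 4; zero-pad to 4 bytes: K' = 28 00 00 00.
K' ⊕ ipad = 1e 36 36 36.  K' ⊕ opad = 74 5c 5c 5c.
Inner input = (K'⊕ipad) ∥ m = 1e 36 36 36 ∥ 33 07 4d.
Inner hash: even-index sum = 212 mod 256 = 212; odd-index sum = 115 mod 256 = 115 → d4 73.
Outer input = (K'⊕opad) ∥ inner = 74 5c 5c 5c ∥ d4 73.
Outer hash (tag): even-index sum = 420 mod 256 = 164; odd-index sum = 299 mod 256 = 43 → a4 2b.

a42b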